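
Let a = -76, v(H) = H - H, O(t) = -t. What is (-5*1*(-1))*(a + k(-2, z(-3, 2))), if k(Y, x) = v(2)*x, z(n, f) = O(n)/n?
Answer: -380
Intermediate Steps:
v(H) = 0
z(n, f) = -1 (z(n, f) = (-n)/n = -1)
k(Y, x) = 0 (k(Y, x) = 0*x = 0)
(-5*1*(-1))*(a + k(-2, z(-3, 2))) = (-5*1*(-1))*(-76 + 0) = -5*(-1)*(-76) = 5*(-76) = -380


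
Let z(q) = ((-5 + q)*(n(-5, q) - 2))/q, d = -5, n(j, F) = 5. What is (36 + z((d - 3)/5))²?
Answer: 149769/64 ≈ 2340.1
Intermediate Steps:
z(q) = (-15 + 3*q)/q (z(q) = ((-5 + q)*(5 - 2))/q = ((-5 + q)*3)/q = (-15 + 3*q)/q)
(36 + z((d - 3)/5))² = (36 + (3 - 15*5/(-5 - 3)))² = (36 + (3 - 15/((-8*⅕))))² = (36 + (3 - 15/(-8/5)))² = (36 + (3 - 15*(-5/8)))² = (36 + (3 + 75/8))² = (36 + 99/8)² = (387/8)² = 149769/64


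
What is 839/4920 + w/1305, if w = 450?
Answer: 73531/142680 ≈ 0.51536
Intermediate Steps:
839/4920 + w/1305 = 839/4920 + 450/1305 = 839*(1/4920) + 450*(1/1305) = 839/4920 + 10/29 = 73531/142680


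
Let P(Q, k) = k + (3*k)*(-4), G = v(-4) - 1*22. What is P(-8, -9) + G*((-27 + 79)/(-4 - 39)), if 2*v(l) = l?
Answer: 5505/43 ≈ 128.02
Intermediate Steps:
v(l) = l/2
G = -24 (G = (½)*(-4) - 1*22 = -2 - 22 = -24)
P(Q, k) = -11*k (P(Q, k) = k - 12*k = -11*k)
P(-8, -9) + G*((-27 + 79)/(-4 - 39)) = -11*(-9) - 24*(-27 + 79)/(-4 - 39) = 99 - 1248/(-43) = 99 - 1248*(-1)/43 = 99 - 24*(-52/43) = 99 + 1248/43 = 5505/43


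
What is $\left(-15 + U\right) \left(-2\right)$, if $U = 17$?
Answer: $-4$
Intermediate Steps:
$\left(-15 + U\right) \left(-2\right) = \left(-15 + 17\right) \left(-2\right) = 2 \left(-2\right) = -4$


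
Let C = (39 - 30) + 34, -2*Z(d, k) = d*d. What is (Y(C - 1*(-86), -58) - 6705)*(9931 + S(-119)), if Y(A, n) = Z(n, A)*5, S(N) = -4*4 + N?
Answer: -148066540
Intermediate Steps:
Z(d, k) = -d**2/2 (Z(d, k) = -d*d/2 = -d**2/2)
S(N) = -16 + N
C = 43 (C = 9 + 34 = 43)
Y(A, n) = -5*n**2/2 (Y(A, n) = -n**2/2*5 = -5*n**2/2)
(Y(C - 1*(-86), -58) - 6705)*(9931 + S(-119)) = (-5/2*(-58)**2 - 6705)*(9931 + (-16 - 119)) = (-5/2*3364 - 6705)*(9931 - 135) = (-8410 - 6705)*9796 = -15115*9796 = -148066540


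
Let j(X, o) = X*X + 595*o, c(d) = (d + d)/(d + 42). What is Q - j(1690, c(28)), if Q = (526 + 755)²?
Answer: -1215615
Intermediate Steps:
c(d) = 2*d/(42 + d) (c(d) = (2*d)/(42 + d) = 2*d/(42 + d))
j(X, o) = X² + 595*o
Q = 1640961 (Q = 1281² = 1640961)
Q - j(1690, c(28)) = 1640961 - (1690² + 595*(2*28/(42 + 28))) = 1640961 - (2856100 + 595*(2*28/70)) = 1640961 - (2856100 + 595*(2*28*(1/70))) = 1640961 - (2856100 + 595*(⅘)) = 1640961 - (2856100 + 476) = 1640961 - 1*2856576 = 1640961 - 2856576 = -1215615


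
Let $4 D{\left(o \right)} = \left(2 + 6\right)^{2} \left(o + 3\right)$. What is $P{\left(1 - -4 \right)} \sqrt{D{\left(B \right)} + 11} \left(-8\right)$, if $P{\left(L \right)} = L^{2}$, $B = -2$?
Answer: $- 600 \sqrt{3} \approx -1039.2$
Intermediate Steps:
$D{\left(o \right)} = 48 + 16 o$ ($D{\left(o \right)} = \frac{\left(2 + 6\right)^{2} \left(o + 3\right)}{4} = \frac{8^{2} \left(3 + o\right)}{4} = \frac{64 \left(3 + o\right)}{4} = \frac{192 + 64 o}{4} = 48 + 16 o$)
$P{\left(1 - -4 \right)} \sqrt{D{\left(B \right)} + 11} \left(-8\right) = \left(1 - -4\right)^{2} \sqrt{\left(48 + 16 \left(-2\right)\right) + 11} \left(-8\right) = \left(1 + 4\right)^{2} \sqrt{\left(48 - 32\right) + 11} \left(-8\right) = 5^{2} \sqrt{16 + 11} \left(-8\right) = 25 \sqrt{27} \left(-8\right) = 25 \cdot 3 \sqrt{3} \left(-8\right) = 75 \sqrt{3} \left(-8\right) = - 600 \sqrt{3}$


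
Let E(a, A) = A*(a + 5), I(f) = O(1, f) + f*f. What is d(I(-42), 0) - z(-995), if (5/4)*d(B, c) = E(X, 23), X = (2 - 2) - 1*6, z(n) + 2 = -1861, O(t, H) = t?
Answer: 9223/5 ≈ 1844.6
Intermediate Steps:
z(n) = -1863 (z(n) = -2 - 1861 = -1863)
I(f) = 1 + f² (I(f) = 1 + f*f = 1 + f²)
X = -6 (X = 0 - 6 = -6)
E(a, A) = A*(5 + a)
d(B, c) = -92/5 (d(B, c) = 4*(23*(5 - 6))/5 = 4*(23*(-1))/5 = (⅘)*(-23) = -92/5)
d(I(-42), 0) - z(-995) = -92/5 - 1*(-1863) = -92/5 + 1863 = 9223/5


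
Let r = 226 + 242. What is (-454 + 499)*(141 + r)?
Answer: 27405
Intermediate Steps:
r = 468
(-454 + 499)*(141 + r) = (-454 + 499)*(141 + 468) = 45*609 = 27405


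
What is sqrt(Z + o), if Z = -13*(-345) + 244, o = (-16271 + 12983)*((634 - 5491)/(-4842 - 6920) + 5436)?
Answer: I*sqrt(618061501781027)/5881 ≈ 4227.3*I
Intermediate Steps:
o = -105122438316/5881 (o = -3288*(-4857/(-11762) + 5436) = -3288*(-4857*(-1/11762) + 5436) = -3288*(4857/11762 + 5436) = -3288*63943089/11762 = -105122438316/5881 ≈ -1.7875e+7)
Z = 4729 (Z = 4485 + 244 = 4729)
sqrt(Z + o) = sqrt(4729 - 105122438316/5881) = sqrt(-105094627067/5881) = I*sqrt(618061501781027)/5881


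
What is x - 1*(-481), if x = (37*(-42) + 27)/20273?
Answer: 9749786/20273 ≈ 480.92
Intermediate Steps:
x = -1527/20273 (x = (-1554 + 27)*(1/20273) = -1527*1/20273 = -1527/20273 ≈ -0.075322)
x - 1*(-481) = -1527/20273 - 1*(-481) = -1527/20273 + 481 = 9749786/20273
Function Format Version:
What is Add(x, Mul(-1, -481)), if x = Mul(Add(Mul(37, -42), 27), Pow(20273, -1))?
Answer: Rational(9749786, 20273) ≈ 480.92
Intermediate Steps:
x = Rational(-1527, 20273) (x = Mul(Add(-1554, 27), Rational(1, 20273)) = Mul(-1527, Rational(1, 20273)) = Rational(-1527, 20273) ≈ -0.075322)
Add(x, Mul(-1, -481)) = Add(Rational(-1527, 20273), Mul(-1, -481)) = Add(Rational(-1527, 20273), 481) = Rational(9749786, 20273)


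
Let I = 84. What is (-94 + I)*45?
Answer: -450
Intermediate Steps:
(-94 + I)*45 = (-94 + 84)*45 = -10*45 = -450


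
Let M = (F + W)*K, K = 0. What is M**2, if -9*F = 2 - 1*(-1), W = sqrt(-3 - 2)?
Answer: 0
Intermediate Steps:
W = I*sqrt(5) (W = sqrt(-5) = I*sqrt(5) ≈ 2.2361*I)
F = -1/3 (F = -(2 - 1*(-1))/9 = -(2 + 1)/9 = -1/9*3 = -1/3 ≈ -0.33333)
M = 0 (M = (-1/3 + I*sqrt(5))*0 = 0)
M**2 = 0**2 = 0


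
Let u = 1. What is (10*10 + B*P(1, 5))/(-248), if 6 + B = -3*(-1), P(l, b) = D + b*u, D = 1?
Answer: -41/124 ≈ -0.33065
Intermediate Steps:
P(l, b) = 1 + b (P(l, b) = 1 + b*1 = 1 + b)
B = -3 (B = -6 - 3*(-1) = -6 + 3 = -3)
(10*10 + B*P(1, 5))/(-248) = (10*10 - 3*(1 + 5))/(-248) = (100 - 3*6)*(-1/248) = (100 - 18)*(-1/248) = 82*(-1/248) = -41/124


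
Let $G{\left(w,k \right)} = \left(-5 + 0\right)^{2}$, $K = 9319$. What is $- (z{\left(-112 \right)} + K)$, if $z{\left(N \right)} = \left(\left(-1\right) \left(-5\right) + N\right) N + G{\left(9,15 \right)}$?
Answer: $-21328$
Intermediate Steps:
$G{\left(w,k \right)} = 25$ ($G{\left(w,k \right)} = \left(-5\right)^{2} = 25$)
$z{\left(N \right)} = 25 + N \left(5 + N\right)$ ($z{\left(N \right)} = \left(\left(-1\right) \left(-5\right) + N\right) N + 25 = \left(5 + N\right) N + 25 = N \left(5 + N\right) + 25 = 25 + N \left(5 + N\right)$)
$- (z{\left(-112 \right)} + K) = - (\left(25 + \left(-112\right)^{2} + 5 \left(-112\right)\right) + 9319) = - (\left(25 + 12544 - 560\right) + 9319) = - (12009 + 9319) = \left(-1\right) 21328 = -21328$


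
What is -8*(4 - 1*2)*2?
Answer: -32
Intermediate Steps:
-8*(4 - 1*2)*2 = -8*(4 - 2)*2 = -8*2*2 = -16*2 = -32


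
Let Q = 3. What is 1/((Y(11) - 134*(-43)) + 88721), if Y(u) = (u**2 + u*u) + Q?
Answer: 1/94728 ≈ 1.0557e-5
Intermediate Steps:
Y(u) = 3 + 2*u**2 (Y(u) = (u**2 + u*u) + 3 = (u**2 + u**2) + 3 = 2*u**2 + 3 = 3 + 2*u**2)
1/((Y(11) - 134*(-43)) + 88721) = 1/(((3 + 2*11**2) - 134*(-43)) + 88721) = 1/(((3 + 2*121) + 5762) + 88721) = 1/(((3 + 242) + 5762) + 88721) = 1/((245 + 5762) + 88721) = 1/(6007 + 88721) = 1/94728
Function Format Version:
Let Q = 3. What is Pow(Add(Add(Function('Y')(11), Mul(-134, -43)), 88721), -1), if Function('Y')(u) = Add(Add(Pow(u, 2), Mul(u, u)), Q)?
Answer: Rational(1, 94728) ≈ 1.0557e-5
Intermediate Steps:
Function('Y')(u) = Add(3, Mul(2, Pow(u, 2))) (Function('Y')(u) = Add(Add(Pow(u, 2), Mul(u, u)), 3) = Add(Add(Pow(u, 2), Pow(u, 2)), 3) = Add(Mul(2, Pow(u, 2)), 3) = Add(3, Mul(2, Pow(u, 2))))
Pow(Add(Add(Function('Y')(11), Mul(-134, -43)), 88721), -1) = Pow(Add(Add(Add(3, Mul(2, Pow(11, 2))), Mul(-134, -43)), 88721), -1) = Pow(Add(Add(Add(3, Mul(2, 121)), 5762), 88721), -1) = Pow(Add(Add(Add(3, 242), 5762), 88721), -1) = Pow(Add(Add(245, 5762), 88721), -1) = Pow(Add(6007, 88721), -1) = Pow(94728, -1) = Rational(1, 94728)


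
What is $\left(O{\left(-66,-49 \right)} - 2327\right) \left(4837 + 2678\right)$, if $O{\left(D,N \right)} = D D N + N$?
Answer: $-1621887300$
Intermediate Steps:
$O{\left(D,N \right)} = N + N D^{2}$ ($O{\left(D,N \right)} = D^{2} N + N = N D^{2} + N = N + N D^{2}$)
$\left(O{\left(-66,-49 \right)} - 2327\right) \left(4837 + 2678\right) = \left(- 49 \left(1 + \left(-66\right)^{2}\right) - 2327\right) \left(4837 + 2678\right) = \left(- 49 \left(1 + 4356\right) - 2327\right) 7515 = \left(\left(-49\right) 4357 - 2327\right) 7515 = \left(-213493 - 2327\right) 7515 = \left(-215820\right) 7515 = -1621887300$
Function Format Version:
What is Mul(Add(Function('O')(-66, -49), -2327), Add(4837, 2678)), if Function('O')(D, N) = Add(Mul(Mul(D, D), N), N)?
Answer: -1621887300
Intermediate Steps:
Function('O')(D, N) = Add(N, Mul(N, Pow(D, 2))) (Function('O')(D, N) = Add(Mul(Pow(D, 2), N), N) = Add(Mul(N, Pow(D, 2)), N) = Add(N, Mul(N, Pow(D, 2))))
Mul(Add(Function('O')(-66, -49), -2327), Add(4837, 2678)) = Mul(Add(Mul(-49, Add(1, Pow(-66, 2))), -2327), Add(4837, 2678)) = Mul(Add(Mul(-49, Add(1, 4356)), -2327), 7515) = Mul(Add(Mul(-49, 4357), -2327), 7515) = Mul(Add(-213493, -2327), 7515) = Mul(-215820, 7515) = -1621887300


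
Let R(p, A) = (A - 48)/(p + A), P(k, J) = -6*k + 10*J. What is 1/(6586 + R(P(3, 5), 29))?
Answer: 61/401727 ≈ 0.00015184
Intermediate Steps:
R(p, A) = (-48 + A)/(A + p)
1/(6586 + R(P(3, 5), 29)) = 1/(6586 + (-48 + 29)/(29 + (-6*3 + 10*5))) = 1/(6586 - 19/(29 + (-18 + 50))) = 1/(6586 - 19/(29 + 32)) = 1/(6586 - 19/61) = 1/(401727/61) = 61/401727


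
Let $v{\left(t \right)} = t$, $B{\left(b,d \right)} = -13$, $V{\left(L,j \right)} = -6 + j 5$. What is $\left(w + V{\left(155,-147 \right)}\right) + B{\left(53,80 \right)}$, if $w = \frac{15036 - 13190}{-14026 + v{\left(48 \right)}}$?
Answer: $- \frac{5270629}{6989} \approx -754.13$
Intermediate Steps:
$V{\left(L,j \right)} = -6 + 5 j$
$w = - \frac{923}{6989}$ ($w = \frac{15036 - 13190}{-14026 + 48} = \frac{1846}{-13978} = 1846 \left(- \frac{1}{13978}\right) = - \frac{923}{6989} \approx -0.13206$)
$\left(w + V{\left(155,-147 \right)}\right) + B{\left(53,80 \right)} = \left(- \frac{923}{6989} + \left(-6 + 5 \left(-147\right)\right)\right) - 13 = \left(- \frac{923}{6989} - 741\right) - 13 = - \frac{5179772}{6989} - 13 = - \frac{5270629}{6989}$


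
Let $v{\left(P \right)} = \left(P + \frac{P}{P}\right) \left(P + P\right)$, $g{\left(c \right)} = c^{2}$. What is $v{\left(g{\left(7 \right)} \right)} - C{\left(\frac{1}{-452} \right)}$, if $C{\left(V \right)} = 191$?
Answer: $4709$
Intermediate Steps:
$v{\left(P \right)} = 2 P \left(1 + P\right)$ ($v{\left(P \right)} = \left(P + 1\right) 2 P = \left(1 + P\right) 2 P = 2 P \left(1 + P\right)$)
$v{\left(g{\left(7 \right)} \right)} - C{\left(\frac{1}{-452} \right)} = 2 \cdot 7^{2} \left(1 + 7^{2}\right) - 191 = 2 \cdot 49 \left(1 + 49\right) - 191 = 2 \cdot 49 \cdot 50 - 191 = 4900 - 191 = 4709$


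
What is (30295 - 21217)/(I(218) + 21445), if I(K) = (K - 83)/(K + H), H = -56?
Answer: 54468/128675 ≈ 0.42330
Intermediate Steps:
I(K) = (-83 + K)/(-56 + K) (I(K) = (K - 83)/(K - 56) = (-83 + K)/(-56 + K))
(30295 - 21217)/(I(218) + 21445) = (30295 - 21217)/((-83 + 218)/(-56 + 218) + 21445) = 9078/(135/162 + 21445) = 9078/((1/162)*135 + 21445) = 9078/(5/6 + 21445) = 9078/(128675/6) = 9078*(6/128675) = 54468/128675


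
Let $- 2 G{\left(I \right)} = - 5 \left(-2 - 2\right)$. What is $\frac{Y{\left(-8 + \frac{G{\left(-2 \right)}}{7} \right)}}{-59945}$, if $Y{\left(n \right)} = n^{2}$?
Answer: $- \frac{4356}{2937305} \approx -0.001483$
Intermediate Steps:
$G{\left(I \right)} = -10$ ($G{\left(I \right)} = - \frac{\left(-5\right) \left(-2 - 2\right)}{2} = - \frac{\left(-5\right) \left(-4\right)}{2} = \left(- \frac{1}{2}\right) 20 = -10$)
$\frac{Y{\left(-8 + \frac{G{\left(-2 \right)}}{7} \right)}}{-59945} = \frac{\left(-8 + \frac{1}{7} \left(-10\right)\right)^{2}}{-59945} = \left(-8 + \frac{1}{7} \left(-10\right)\right)^{2} \left(- \frac{1}{59945}\right) = \left(-8 - \frac{10}{7}\right)^{2} \left(- \frac{1}{59945}\right) = \left(- \frac{66}{7}\right)^{2} \left(- \frac{1}{59945}\right) = \frac{4356}{49} \left(- \frac{1}{59945}\right) = - \frac{4356}{2937305}$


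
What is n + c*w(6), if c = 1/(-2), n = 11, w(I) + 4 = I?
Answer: 10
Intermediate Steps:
w(I) = -4 + I
c = -½ ≈ -0.50000
n + c*w(6) = 11 - (-4 + 6)/2 = 11 - ½*2 = 11 - 1 = 10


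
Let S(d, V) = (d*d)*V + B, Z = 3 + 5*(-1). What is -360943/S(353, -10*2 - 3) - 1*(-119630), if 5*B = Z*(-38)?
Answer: 1714294799885/14329959 ≈ 1.1963e+5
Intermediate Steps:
Z = -2 (Z = 3 - 5 = -2)
B = 76/5 (B = (-2*(-38))/5 = (⅕)*76 = 76/5 ≈ 15.200)
S(d, V) = 76/5 + V*d² (S(d, V) = (d*d)*V + 76/5 = d²*V + 76/5 = V*d² + 76/5 = 76/5 + V*d²)
-360943/S(353, -10*2 - 3) - 1*(-119630) = -360943/(76/5 + (-10*2 - 3)*353²) - 1*(-119630) = -360943/(76/5 + (-20 - 3)*124609) + 119630 = -360943/(76/5 - 23*124609) + 119630 = -360943/(76/5 - 2866007) + 119630 = -360943/(-14329959/5) + 119630 = -360943*(-5/14329959) + 119630 = 1804715/14329959 + 119630 = 1714294799885/14329959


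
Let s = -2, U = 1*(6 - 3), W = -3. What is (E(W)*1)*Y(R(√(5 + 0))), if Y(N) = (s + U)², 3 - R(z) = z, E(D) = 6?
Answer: 6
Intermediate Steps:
U = 3 (U = 1*3 = 3)
R(z) = 3 - z
Y(N) = 1 (Y(N) = (-2 + 3)² = 1² = 1)
(E(W)*1)*Y(R(√(5 + 0))) = (6*1)*1 = 6*1 = 6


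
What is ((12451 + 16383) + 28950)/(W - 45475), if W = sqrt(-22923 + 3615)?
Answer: -2627727400/2067994933 - 115568*I*sqrt(4827)/2067994933 ≈ -1.2707 - 0.0038826*I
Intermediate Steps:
W = 2*I*sqrt(4827) (W = sqrt(-19308) = 2*I*sqrt(4827) ≈ 138.95*I)
((12451 + 16383) + 28950)/(W - 45475) = ((12451 + 16383) + 28950)/(2*I*sqrt(4827) - 45475) = (28834 + 28950)/(-45475 + 2*I*sqrt(4827)) = 57784/(-45475 + 2*I*sqrt(4827))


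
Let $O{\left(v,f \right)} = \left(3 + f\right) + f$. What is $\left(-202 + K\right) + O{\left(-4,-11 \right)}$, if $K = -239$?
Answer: $-460$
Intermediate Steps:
$O{\left(v,f \right)} = 3 + 2 f$
$\left(-202 + K\right) + O{\left(-4,-11 \right)} = \left(-202 - 239\right) + \left(3 + 2 \left(-11\right)\right) = -441 + \left(3 - 22\right) = -441 - 19 = -460$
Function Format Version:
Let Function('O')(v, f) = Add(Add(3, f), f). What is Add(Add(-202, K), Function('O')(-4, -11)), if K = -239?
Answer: -460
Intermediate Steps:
Function('O')(v, f) = Add(3, Mul(2, f))
Add(Add(-202, K), Function('O')(-4, -11)) = Add(Add(-202, -239), Add(3, Mul(2, -11))) = Add(-441, Add(3, -22)) = Add(-441, -19) = -460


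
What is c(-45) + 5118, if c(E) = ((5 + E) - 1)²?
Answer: 6799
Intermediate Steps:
c(E) = (4 + E)²
c(-45) + 5118 = (4 - 45)² + 5118 = (-41)² + 5118 = 1681 + 5118 = 6799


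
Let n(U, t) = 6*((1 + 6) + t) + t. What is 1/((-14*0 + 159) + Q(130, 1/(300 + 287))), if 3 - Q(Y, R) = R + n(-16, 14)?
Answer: 587/12913 ≈ 0.045458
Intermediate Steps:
n(U, t) = 42 + 7*t (n(U, t) = 6*(7 + t) + t = (42 + 6*t) + t = 42 + 7*t)
Q(Y, R) = -137 - R (Q(Y, R) = 3 - (R + (42 + 7*14)) = 3 - (R + (42 + 98)) = 3 - (R + 140) = 3 - (140 + R) = 3 + (-140 - R) = -137 - R)
1/((-14*0 + 159) + Q(130, 1/(300 + 287))) = 1/((-14*0 + 159) + (-137 - 1/(300 + 287))) = 1/((0 + 159) + (-137 - 1/587)) = 1/(159 + (-137 - 1*1/587)) = 1/(159 + (-137 - 1/587)) = 1/(159 - 80420/587) = 1/(12913/587) = 587/12913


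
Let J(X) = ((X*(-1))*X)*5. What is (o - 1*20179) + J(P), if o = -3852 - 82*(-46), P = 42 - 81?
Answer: -27864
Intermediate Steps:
P = -39
o = -80 (o = -3852 + 3772 = -80)
J(X) = -5*X**2 (J(X) = ((-X)*X)*5 = -X**2*5 = -5*X**2)
(o - 1*20179) + J(P) = (-80 - 1*20179) - 5*(-39)**2 = (-80 - 20179) - 5*1521 = -20259 - 7605 = -27864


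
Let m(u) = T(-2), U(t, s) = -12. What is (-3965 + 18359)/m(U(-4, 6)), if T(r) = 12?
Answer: 2399/2 ≈ 1199.5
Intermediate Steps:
m(u) = 12
(-3965 + 18359)/m(U(-4, 6)) = (-3965 + 18359)/12 = 14394*(1/12) = 2399/2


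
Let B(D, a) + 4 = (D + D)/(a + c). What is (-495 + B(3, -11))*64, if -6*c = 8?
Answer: -1182784/37 ≈ -31967.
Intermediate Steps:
c = -4/3 (c = -⅙*8 = -4/3 ≈ -1.3333)
B(D, a) = -4 + 2*D/(-4/3 + a) (B(D, a) = -4 + (D + D)/(a - 4/3) = -4 + (2*D)/(-4/3 + a) = -4 + 2*D/(-4/3 + a))
(-495 + B(3, -11))*64 = (-495 + 2*(8 - 6*(-11) + 3*3)/(-4 + 3*(-11)))*64 = (-495 + 2*(8 + 66 + 9)/(-4 - 33))*64 = (-495 + 2*83/(-37))*64 = (-495 + 2*(-1/37)*83)*64 = (-495 - 166/37)*64 = -18481/37*64 = -1182784/37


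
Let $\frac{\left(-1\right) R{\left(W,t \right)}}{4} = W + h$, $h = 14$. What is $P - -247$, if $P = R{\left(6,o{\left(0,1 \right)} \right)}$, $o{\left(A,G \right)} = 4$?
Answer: $167$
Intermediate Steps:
$R{\left(W,t \right)} = -56 - 4 W$ ($R{\left(W,t \right)} = - 4 \left(W + 14\right) = - 4 \left(14 + W\right) = -56 - 4 W$)
$P = -80$ ($P = -56 - 24 = -80$)
$P - -247 = -80 - -247 = -80 + 247 = 167$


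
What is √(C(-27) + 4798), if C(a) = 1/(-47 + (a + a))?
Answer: √48944297/101 ≈ 69.268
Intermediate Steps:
C(a) = 1/(-47 + 2*a)
√(C(-27) + 4798) = √(1/(-47 + 2*(-27)) + 4798) = √(1/(-47 - 54) + 4798) = √(1/(-101) + 4798) = √(-1/101 + 4798) = √(484597/101) = √48944297/101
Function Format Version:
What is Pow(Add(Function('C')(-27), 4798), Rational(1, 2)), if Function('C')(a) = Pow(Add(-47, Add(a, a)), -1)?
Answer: Mul(Rational(1, 101), Pow(48944297, Rational(1, 2))) ≈ 69.268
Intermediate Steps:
Function('C')(a) = Pow(Add(-47, Mul(2, a)), -1)
Pow(Add(Function('C')(-27), 4798), Rational(1, 2)) = Pow(Add(Pow(Add(-47, Mul(2, -27)), -1), 4798), Rational(1, 2)) = Pow(Add(Pow(Add(-47, -54), -1), 4798), Rational(1, 2)) = Pow(Add(Pow(-101, -1), 4798), Rational(1, 2)) = Pow(Add(Rational(-1, 101), 4798), Rational(1, 2)) = Pow(Rational(484597, 101), Rational(1, 2)) = Mul(Rational(1, 101), Pow(48944297, Rational(1, 2)))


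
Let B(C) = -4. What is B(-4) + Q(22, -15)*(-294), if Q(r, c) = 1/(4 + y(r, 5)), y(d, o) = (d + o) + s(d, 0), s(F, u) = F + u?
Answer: -506/53 ≈ -9.5472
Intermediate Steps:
y(d, o) = o + 2*d (y(d, o) = (d + o) + (d + 0) = (d + o) + d = o + 2*d)
Q(r, c) = 1/(9 + 2*r) (Q(r, c) = 1/(4 + (5 + 2*r)) = 1/(9 + 2*r))
B(-4) + Q(22, -15)*(-294) = -4 - 294/(9 + 2*22) = -4 - 294/(9 + 44) = -4 - 294/53 = -506/53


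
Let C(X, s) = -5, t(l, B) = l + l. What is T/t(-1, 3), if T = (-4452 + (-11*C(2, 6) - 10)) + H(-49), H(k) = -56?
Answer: 4463/2 ≈ 2231.5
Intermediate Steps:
t(l, B) = 2*l
T = -4463 (T = (-4452 + (-11*(-5) - 10)) - 56 = (-4452 + (55 - 10)) - 56 = (-4452 + 45) - 56 = -4407 - 56 = -4463)
T/t(-1, 3) = -4463/(2*(-1)) = -4463/(-2) = -½*(-4463) = 4463/2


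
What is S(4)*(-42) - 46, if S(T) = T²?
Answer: -718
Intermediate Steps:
S(4)*(-42) - 46 = 4²*(-42) - 46 = 16*(-42) - 46 = -672 - 46 = -718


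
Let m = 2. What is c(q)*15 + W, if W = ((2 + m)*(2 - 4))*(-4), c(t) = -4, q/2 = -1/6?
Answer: -28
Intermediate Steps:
q = -⅓ (q = 2*(-1/6) = 2*(-1*⅙) = 2*(-⅙) = -⅓ ≈ -0.33333)
W = 32 (W = ((2 + 2)*(2 - 4))*(-4) = (4*(-2))*(-4) = -8*(-4) = 32)
c(q)*15 + W = -4*15 + 32 = -60 + 32 = -28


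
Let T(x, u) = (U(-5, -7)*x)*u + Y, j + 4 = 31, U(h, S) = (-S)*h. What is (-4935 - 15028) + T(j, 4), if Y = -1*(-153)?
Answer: -23590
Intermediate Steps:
U(h, S) = -S*h
Y = 153
j = 27 (j = -4 + 31 = 27)
T(x, u) = 153 - 35*u*x (T(x, u) = ((-1*(-7)*(-5))*x)*u + 153 = (-35*x)*u + 153 = -35*u*x + 153 = 153 - 35*u*x)
(-4935 - 15028) + T(j, 4) = (-4935 - 15028) + (153 - 35*4*27) = -19963 + (153 - 3780) = -19963 - 3627 = -23590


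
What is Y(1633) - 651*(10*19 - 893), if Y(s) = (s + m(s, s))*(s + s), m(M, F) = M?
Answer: 11124409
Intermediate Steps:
Y(s) = 4*s**2 (Y(s) = (s + s)*(s + s) = (2*s)*(2*s) = 4*s**2)
Y(1633) - 651*(10*19 - 893) = 4*1633**2 - 651*(10*19 - 893) = 4*2666689 - 651*(190 - 893) = 10666756 - 651*(-703) = 10666756 - 1*(-457653) = 10666756 + 457653 = 11124409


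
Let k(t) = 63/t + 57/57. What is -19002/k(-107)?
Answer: -1016607/22 ≈ -46209.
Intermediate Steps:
k(t) = 1 + 63/t (k(t) = 63/t + 57*(1/57) = 63/t + 1 = 1 + 63/t)
-19002/k(-107) = -19002*(-107/(63 - 107)) = -19002/((-1/107*(-44))) = -19002/44/107 = -19002*107/44 = -1016607/22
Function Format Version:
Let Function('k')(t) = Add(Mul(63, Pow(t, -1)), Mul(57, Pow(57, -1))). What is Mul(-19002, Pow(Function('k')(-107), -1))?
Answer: Rational(-1016607, 22) ≈ -46209.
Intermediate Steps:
Function('k')(t) = Add(1, Mul(63, Pow(t, -1))) (Function('k')(t) = Add(Mul(63, Pow(t, -1)), Mul(57, Rational(1, 57))) = Add(Mul(63, Pow(t, -1)), 1) = Add(1, Mul(63, Pow(t, -1))))
Mul(-19002, Pow(Function('k')(-107), -1)) = Mul(-19002, Pow(Mul(Pow(-107, -1), Add(63, -107)), -1)) = Mul(-19002, Pow(Mul(Rational(-1, 107), -44), -1)) = Mul(-19002, Pow(Rational(44, 107), -1)) = Mul(-19002, Rational(107, 44)) = Rational(-1016607, 22)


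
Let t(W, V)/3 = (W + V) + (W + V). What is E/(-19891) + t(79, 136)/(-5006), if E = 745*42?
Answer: -91148565/49787173 ≈ -1.8308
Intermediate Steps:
E = 31290
t(W, V) = 6*V + 6*W (t(W, V) = 3*((W + V) + (W + V)) = 3*((V + W) + (V + W)) = 3*(2*V + 2*W) = 6*V + 6*W)
E/(-19891) + t(79, 136)/(-5006) = 31290/(-19891) + (6*136 + 6*79)/(-5006) = 31290*(-1/19891) + (816 + 474)*(-1/5006) = -31290/19891 + 1290*(-1/5006) = -31290/19891 - 645/2503 = -91148565/49787173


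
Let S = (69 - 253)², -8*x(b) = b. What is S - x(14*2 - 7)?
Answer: 270869/8 ≈ 33859.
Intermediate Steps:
x(b) = -b/8
S = 33856 (S = (-184)² = 33856)
S - x(14*2 - 7) = 33856 - (-1)*(14*2 - 7)/8 = 33856 - (-1)*(28 - 7)/8 = 33856 - (-1)*21/8 = 33856 - 1*(-21/8) = 33856 + 21/8 = 270869/8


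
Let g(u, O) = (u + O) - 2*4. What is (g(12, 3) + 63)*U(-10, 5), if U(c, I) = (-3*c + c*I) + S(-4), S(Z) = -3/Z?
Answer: -2695/2 ≈ -1347.5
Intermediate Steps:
U(c, I) = ¾ - 3*c + I*c (U(c, I) = (-3*c + c*I) - 3/(-4) = (-3*c + I*c) - 3*(-¼) = (-3*c + I*c) + ¾ = ¾ - 3*c + I*c)
g(u, O) = -8 + O + u (g(u, O) = (O + u) - 8 = -8 + O + u)
(g(12, 3) + 63)*U(-10, 5) = ((-8 + 3 + 12) + 63)*(¾ - 3*(-10) + 5*(-10)) = (7 + 63)*(¾ + 30 - 50) = 70*(-77/4) = -2695/2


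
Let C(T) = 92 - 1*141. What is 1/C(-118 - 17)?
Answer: -1/49 ≈ -0.020408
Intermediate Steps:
C(T) = -49 (C(T) = 92 - 141 = -49)
1/C(-118 - 17) = 1/(-49) = -1/49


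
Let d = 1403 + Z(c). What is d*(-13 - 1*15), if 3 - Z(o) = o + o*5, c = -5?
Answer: -40208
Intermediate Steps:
Z(o) = 3 - 6*o (Z(o) = 3 - (o + o*5) = 3 - (o + 5*o) = 3 - 6*o)
d = 1436 (d = 1403 + (3 - 6*(-5)) = 1403 + (3 + 30) = 1403 + 33 = 1436)
d*(-13 - 1*15) = 1436*(-13 - 1*15) = 1436*(-13 - 15) = 1436*(-28) = -40208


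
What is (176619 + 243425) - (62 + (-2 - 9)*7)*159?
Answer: 422429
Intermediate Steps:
(176619 + 243425) - (62 + (-2 - 9)*7)*159 = 420044 - (62 - 11*7)*159 = 420044 - (62 - 77)*159 = 420044 - (-15)*159 = 420044 - 1*(-2385) = 420044 + 2385 = 422429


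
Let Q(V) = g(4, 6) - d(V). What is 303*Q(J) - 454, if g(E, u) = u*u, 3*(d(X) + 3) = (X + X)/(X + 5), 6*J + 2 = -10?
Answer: 34493/3 ≈ 11498.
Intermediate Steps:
J = -2 (J = -1/3 + (1/6)*(-10) = -1/3 - 5/3 = -2)
d(X) = -3 + 2*X/(3*(5 + X)) (d(X) = -3 + ((X + X)/(X + 5))/3 = -3 + ((2*X)/(5 + X))/3 = -3 + (2*X/(5 + X))/3 = -3 + 2*X/(3*(5 + X)))
g(E, u) = u**2
Q(V) = 36 - (-45 - 7*V)/(3*(5 + V)) (Q(V) = 6**2 - (-45 - 7*V)/(3*(5 + V)) = 36 - (-45 - 7*V)/(3*(5 + V)))
303*Q(J) - 454 = 303*(5*(117 + 23*(-2))/(3*(5 - 2))) - 454 = 303*((5/3)*(117 - 46)/3) - 454 = 303*((5/3)*(1/3)*71) - 454 = 303*(355/9) - 454 = 35855/3 - 454 = 34493/3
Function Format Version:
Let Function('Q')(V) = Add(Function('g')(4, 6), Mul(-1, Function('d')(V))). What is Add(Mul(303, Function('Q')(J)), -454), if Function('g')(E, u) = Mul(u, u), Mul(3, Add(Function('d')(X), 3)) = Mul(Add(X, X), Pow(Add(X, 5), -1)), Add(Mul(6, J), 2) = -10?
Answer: Rational(34493, 3) ≈ 11498.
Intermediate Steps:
J = -2 (J = Add(Rational(-1, 3), Mul(Rational(1, 6), -10)) = Add(Rational(-1, 3), Rational(-5, 3)) = -2)
Function('d')(X) = Add(-3, Mul(Rational(2, 3), X, Pow(Add(5, X), -1))) (Function('d')(X) = Add(-3, Mul(Rational(1, 3), Mul(Add(X, X), Pow(Add(X, 5), -1)))) = Add(-3, Mul(Rational(1, 3), Mul(Mul(2, X), Pow(Add(5, X), -1)))) = Add(-3, Mul(Rational(1, 3), Mul(2, X, Pow(Add(5, X), -1)))) = Add(-3, Mul(Rational(2, 3), X, Pow(Add(5, X), -1))))
Function('g')(E, u) = Pow(u, 2)
Function('Q')(V) = Add(36, Mul(Rational(-1, 3), Pow(Add(5, V), -1), Add(-45, Mul(-7, V)))) (Function('Q')(V) = Add(Pow(6, 2), Mul(-1, Mul(Rational(1, 3), Pow(Add(5, V), -1), Add(-45, Mul(-7, V))))) = Add(36, Mul(Rational(-1, 3), Pow(Add(5, V), -1), Add(-45, Mul(-7, V)))))
Add(Mul(303, Function('Q')(J)), -454) = Add(Mul(303, Mul(Rational(5, 3), Pow(Add(5, -2), -1), Add(117, Mul(23, -2)))), -454) = Add(Mul(303, Mul(Rational(5, 3), Pow(3, -1), Add(117, -46))), -454) = Add(Mul(303, Mul(Rational(5, 3), Rational(1, 3), 71)), -454) = Add(Mul(303, Rational(355, 9)), -454) = Add(Rational(35855, 3), -454) = Rational(34493, 3)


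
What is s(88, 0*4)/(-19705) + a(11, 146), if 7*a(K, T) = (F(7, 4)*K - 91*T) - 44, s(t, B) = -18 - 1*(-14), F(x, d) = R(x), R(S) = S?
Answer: -37307191/19705 ≈ -1893.3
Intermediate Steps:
F(x, d) = x
s(t, B) = -4 (s(t, B) = -18 + 14 = -4)
a(K, T) = -44/7 + K - 13*T (a(K, T) = ((7*K - 91*T) - 44)/7 = ((-91*T + 7*K) - 44)/7 = (-44 - 91*T + 7*K)/7 = -44/7 + K - 13*T)
s(88, 0*4)/(-19705) + a(11, 146) = -4/(-19705) + (-44/7 + 11 - 13*146) = -4*(-1/19705) + (-44/7 + 11 - 1898) = 4/19705 - 13253/7 = -37307191/19705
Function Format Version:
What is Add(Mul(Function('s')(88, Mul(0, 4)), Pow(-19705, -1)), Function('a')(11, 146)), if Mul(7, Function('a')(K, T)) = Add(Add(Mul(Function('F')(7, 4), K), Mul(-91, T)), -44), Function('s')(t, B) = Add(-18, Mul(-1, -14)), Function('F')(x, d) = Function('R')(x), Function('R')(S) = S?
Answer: Rational(-37307191, 19705) ≈ -1893.3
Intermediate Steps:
Function('F')(x, d) = x
Function('s')(t, B) = -4 (Function('s')(t, B) = Add(-18, 14) = -4)
Function('a')(K, T) = Add(Rational(-44, 7), K, Mul(-13, T)) (Function('a')(K, T) = Mul(Rational(1, 7), Add(Add(Mul(7, K), Mul(-91, T)), -44)) = Mul(Rational(1, 7), Add(Add(Mul(-91, T), Mul(7, K)), -44)) = Mul(Rational(1, 7), Add(-44, Mul(-91, T), Mul(7, K))) = Add(Rational(-44, 7), K, Mul(-13, T)))
Add(Mul(Function('s')(88, Mul(0, 4)), Pow(-19705, -1)), Function('a')(11, 146)) = Add(Mul(-4, Pow(-19705, -1)), Add(Rational(-44, 7), 11, Mul(-13, 146))) = Add(Mul(-4, Rational(-1, 19705)), Add(Rational(-44, 7), 11, -1898)) = Add(Rational(4, 19705), Rational(-13253, 7)) = Rational(-37307191, 19705)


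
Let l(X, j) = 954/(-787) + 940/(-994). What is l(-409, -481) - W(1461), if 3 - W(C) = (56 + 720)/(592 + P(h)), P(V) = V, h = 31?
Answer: -136192053/34811371 ≈ -3.9123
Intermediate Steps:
l(X, j) = -844028/391139 (l(X, j) = 954*(-1/787) + 940*(-1/994) = -954/787 - 470/497 = -844028/391139)
W(C) = 1093/623 (W(C) = 3 - (56 + 720)/(592 + 31) = 3 - 776/623 = 1093/623)
l(-409, -481) - W(1461) = -844028/391139 - 1*1093/623 = -844028/391139 - 1093/623 = -136192053/34811371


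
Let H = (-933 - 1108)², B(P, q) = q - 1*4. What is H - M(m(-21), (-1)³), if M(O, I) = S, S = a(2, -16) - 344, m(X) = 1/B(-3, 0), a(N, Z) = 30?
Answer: 4165995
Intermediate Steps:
B(P, q) = -4 + q (B(P, q) = q - 4 = -4 + q)
m(X) = -¼ (m(X) = 1/(-4 + 0) = 1/(-4) = -¼)
S = -314 (S = 30 - 344 = -314)
M(O, I) = -314
H = 4165681 (H = (-2041)² = 4165681)
H - M(m(-21), (-1)³) = 4165681 - 1*(-314) = 4165681 + 314 = 4165995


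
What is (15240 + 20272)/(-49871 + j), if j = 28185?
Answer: -17756/10843 ≈ -1.6376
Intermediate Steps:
(15240 + 20272)/(-49871 + j) = (15240 + 20272)/(-49871 + 28185) = 35512/(-21686) = 35512*(-1/21686) = -17756/10843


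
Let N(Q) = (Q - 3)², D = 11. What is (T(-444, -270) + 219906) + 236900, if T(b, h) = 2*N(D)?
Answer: 456934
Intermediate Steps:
N(Q) = (-3 + Q)²
T(b, h) = 128 (T(b, h) = 2*(-3 + 11)² = 2*8² = 2*64 = 128)
(T(-444, -270) + 219906) + 236900 = (128 + 219906) + 236900 = 220034 + 236900 = 456934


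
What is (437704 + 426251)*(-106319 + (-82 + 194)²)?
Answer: -81017380125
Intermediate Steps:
(437704 + 426251)*(-106319 + (-82 + 194)²) = 863955*(-106319 + 112²) = 863955*(-106319 + 12544) = 863955*(-93775) = -81017380125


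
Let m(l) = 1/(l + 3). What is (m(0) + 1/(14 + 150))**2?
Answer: 27889/242064 ≈ 0.11521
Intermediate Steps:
m(l) = 1/(3 + l)
(m(0) + 1/(14 + 150))**2 = (1/(3 + 0) + 1/(14 + 150))**2 = (1/3 + 1/164)**2 = (167/492)**2 = 27889/242064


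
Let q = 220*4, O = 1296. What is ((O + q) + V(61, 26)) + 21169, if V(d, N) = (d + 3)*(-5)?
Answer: 23025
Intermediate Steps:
q = 880
V(d, N) = -15 - 5*d (V(d, N) = (3 + d)*(-5) = -15 - 5*d)
((O + q) + V(61, 26)) + 21169 = ((1296 + 880) + (-15 - 5*61)) + 21169 = (2176 + (-15 - 305)) + 21169 = (2176 - 320) + 21169 = 1856 + 21169 = 23025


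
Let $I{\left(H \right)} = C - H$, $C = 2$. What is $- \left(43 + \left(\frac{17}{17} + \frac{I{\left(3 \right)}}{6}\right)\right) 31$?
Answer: $- \frac{8153}{6} \approx -1358.8$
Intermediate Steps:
$I{\left(H \right)} = 2 - H$
$- \left(43 + \left(\frac{17}{17} + \frac{I{\left(3 \right)}}{6}\right)\right) 31 = - \left(43 + \left(\frac{17}{17} + \frac{2 - 3}{6}\right)\right) 31 = - \left(43 + \left(17 \cdot \frac{1}{17} + \left(2 - 3\right) \frac{1}{6}\right)\right) 31 = - \left(43 + \left(1 - \frac{1}{6}\right)\right) 31 = - \left(43 + \frac{5}{6}\right) 31 = - \frac{263 \cdot 31}{6} = \left(-1\right) \frac{8153}{6} = - \frac{8153}{6}$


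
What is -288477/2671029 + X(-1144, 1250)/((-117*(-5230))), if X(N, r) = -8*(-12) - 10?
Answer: -3264671344/30267210285 ≈ -0.10786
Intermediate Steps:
X(N, r) = 86 (X(N, r) = 96 - 10 = 86)
-288477/2671029 + X(-1144, 1250)/((-117*(-5230))) = -288477/2671029 + 86/((-117*(-5230))) = -288477*1/2671029 + 86/611910 = -32053/296781 + 86*(1/611910) = -32053/296781 + 43/305955 = -3264671344/30267210285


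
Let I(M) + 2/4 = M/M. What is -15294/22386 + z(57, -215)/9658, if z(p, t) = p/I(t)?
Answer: -12096454/18016999 ≈ -0.67139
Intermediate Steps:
I(M) = 1/2 (I(M) = -1/2 + M/M = -1/2 + 1 = 1/2)
z(p, t) = 2*p (z(p, t) = p/(1/2) = p*2 = 2*p)
-15294/22386 + z(57, -215)/9658 = -15294/22386 + (2*57)/9658 = -15294*1/22386 + 114*(1/9658) = -2549/3731 + 57/4829 = -12096454/18016999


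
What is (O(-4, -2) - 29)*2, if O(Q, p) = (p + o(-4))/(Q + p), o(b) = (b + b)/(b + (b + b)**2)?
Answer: -2578/45 ≈ -57.289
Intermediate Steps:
o(b) = 2*b/(b + 4*b**2) (o(b) = (2*b)/(b + (2*b)**2) = (2*b)/(b + 4*b**2) = 2*b/(b + 4*b**2))
O(Q, p) = (-2/15 + p)/(Q + p) (O(Q, p) = (p + 2/(1 + 4*(-4)))/(Q + p) = (p + 2/(1 - 16))/(Q + p) = (p + 2/(-15))/(Q + p) = (p + 2*(-1/15))/(Q + p) = (p - 2/15)/(Q + p) = (-2/15 + p)/(Q + p))
(O(-4, -2) - 29)*2 = ((-2/15 - 2)/(-4 - 2) - 29)*2 = (-32/15/(-6) - 29)*2 = (-1/6*(-32/15) - 29)*2 = (16/45 - 29)*2 = -1289/45*2 = -2578/45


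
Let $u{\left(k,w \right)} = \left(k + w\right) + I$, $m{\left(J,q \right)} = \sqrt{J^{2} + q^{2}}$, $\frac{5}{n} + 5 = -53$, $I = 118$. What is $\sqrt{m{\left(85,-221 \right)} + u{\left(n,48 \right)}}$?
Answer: $\frac{\sqrt{558134 + 57188 \sqrt{194}}}{58} \approx 20.067$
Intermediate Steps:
$n = - \frac{5}{58}$ ($n = \frac{5}{-5 - 53} = \frac{5}{-58} = 5 \left(- \frac{1}{58}\right) = - \frac{5}{58} \approx -0.086207$)
$u{\left(k,w \right)} = 118 + k + w$ ($u{\left(k,w \right)} = \left(k + w\right) + 118 = 118 + k + w$)
$\sqrt{m{\left(85,-221 \right)} + u{\left(n,48 \right)}} = \sqrt{\sqrt{85^{2} + \left(-221\right)^{2}} + \left(118 - \frac{5}{58} + 48\right)} = \sqrt{\sqrt{7225 + 48841} + \frac{9623}{58}} = \sqrt{\sqrt{56066} + \frac{9623}{58}} = \sqrt{17 \sqrt{194} + \frac{9623}{58}} = \sqrt{\frac{9623}{58} + 17 \sqrt{194}}$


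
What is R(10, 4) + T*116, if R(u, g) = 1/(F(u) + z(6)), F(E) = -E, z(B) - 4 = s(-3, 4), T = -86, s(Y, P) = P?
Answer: -19953/2 ≈ -9976.5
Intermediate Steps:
z(B) = 8 (z(B) = 4 + 4 = 8)
R(u, g) = 1/(8 - u) (R(u, g) = 1/(-u + 8) = 1/(8 - u))
R(10, 4) + T*116 = -1/(-8 + 10) - 86*116 = -1/2 - 9976 = -19953/2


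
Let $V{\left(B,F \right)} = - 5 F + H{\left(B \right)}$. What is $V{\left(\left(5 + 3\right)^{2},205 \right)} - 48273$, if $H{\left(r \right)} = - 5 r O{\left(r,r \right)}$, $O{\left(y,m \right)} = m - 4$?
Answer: $-68498$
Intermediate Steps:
$O{\left(y,m \right)} = -4 + m$
$H{\left(r \right)} = - 5 r \left(-4 + r\right)$
$V{\left(B,F \right)} = - 5 F + 5 B \left(4 - B\right)$
$V{\left(\left(5 + 3\right)^{2},205 \right)} - 48273 = \left(\left(-5\right) 205 - 5 \left(5 + 3\right)^{2} \left(-4 + \left(5 + 3\right)^{2}\right)\right) - 48273 = \left(-1025 - 5 \cdot 8^{2} \left(-4 + 8^{2}\right)\right) - 48273 = \left(-1025 - 320 \left(-4 + 64\right)\right) - 48273 = \left(-1025 - 320 \cdot 60\right) - 48273 = \left(-1025 - 19200\right) - 48273 = -20225 - 48273 = -68498$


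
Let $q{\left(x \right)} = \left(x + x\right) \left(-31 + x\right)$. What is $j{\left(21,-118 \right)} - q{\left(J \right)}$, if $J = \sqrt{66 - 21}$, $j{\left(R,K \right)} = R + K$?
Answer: $-187 + 186 \sqrt{5} \approx 228.91$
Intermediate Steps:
$j{\left(R,K \right)} = K + R$
$J = 3 \sqrt{5}$ ($J = \sqrt{45} = 3 \sqrt{5} \approx 6.7082$)
$q{\left(x \right)} = 2 x \left(-31 + x\right)$
$j{\left(21,-118 \right)} - q{\left(J \right)} = \left(-118 + 21\right) - 2 \cdot 3 \sqrt{5} \left(-31 + 3 \sqrt{5}\right) = -97 - 6 \sqrt{5} \left(-31 + 3 \sqrt{5}\right)$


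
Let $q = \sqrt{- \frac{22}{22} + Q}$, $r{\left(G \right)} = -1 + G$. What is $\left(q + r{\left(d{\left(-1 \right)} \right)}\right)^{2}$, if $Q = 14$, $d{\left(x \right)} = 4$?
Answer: $\left(3 + \sqrt{13}\right)^{2} \approx 43.633$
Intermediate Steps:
$q = \sqrt{13}$ ($q = \sqrt{- \frac{22}{22} + 14} = \sqrt{\left(-22\right) \frac{1}{22} + 14} = \sqrt{-1 + 14} = \sqrt{13} \approx 3.6056$)
$\left(q + r{\left(d{\left(-1 \right)} \right)}\right)^{2} = \left(\sqrt{13} + \left(-1 + 4\right)\right)^{2} = \left(\sqrt{13} + 3\right)^{2} = \left(3 + \sqrt{13}\right)^{2}$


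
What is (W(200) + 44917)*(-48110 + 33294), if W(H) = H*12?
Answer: -701048672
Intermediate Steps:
W(H) = 12*H
(W(200) + 44917)*(-48110 + 33294) = (12*200 + 44917)*(-48110 + 33294) = (2400 + 44917)*(-14816) = 47317*(-14816) = -701048672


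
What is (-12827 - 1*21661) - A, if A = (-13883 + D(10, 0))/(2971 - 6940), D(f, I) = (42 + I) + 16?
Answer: -19556671/567 ≈ -34492.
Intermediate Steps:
D(f, I) = 58 + I
A = 1975/567 (A = (-13883 + (58 + 0))/(2971 - 6940) = (-13883 + 58)/(-3969) = -13825*(-1/3969) = 1975/567 ≈ 3.4832)
(-12827 - 1*21661) - A = (-12827 - 1*21661) - 1*1975/567 = (-12827 - 21661) - 1975/567 = -34488 - 1975/567 = -19556671/567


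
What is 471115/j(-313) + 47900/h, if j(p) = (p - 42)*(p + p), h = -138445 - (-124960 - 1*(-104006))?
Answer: 8941391093/5222004986 ≈ 1.7123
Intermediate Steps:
h = -117491 (h = -138445 - (-124960 + 104006) = -138445 - 1*(-20954) = -138445 + 20954 = -117491)
j(p) = 2*p*(-42 + p) (j(p) = (-42 + p)*(2*p) = 2*p*(-42 + p))
471115/j(-313) + 47900/h = 471115/((2*(-313)*(-42 - 313))) + 47900/(-117491) = 471115/((2*(-313)*(-355))) + 47900*(-1/117491) = 471115/222230 - 47900/117491 = 471115*(1/222230) - 47900/117491 = 94223/44446 - 47900/117491 = 8941391093/5222004986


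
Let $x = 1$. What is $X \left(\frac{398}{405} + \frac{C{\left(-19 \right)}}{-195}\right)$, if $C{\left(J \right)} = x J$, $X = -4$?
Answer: $- \frac{22748}{5265} \approx -4.3206$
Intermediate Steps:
$C{\left(J \right)} = J$ ($C{\left(J \right)} = 1 J = J$)
$X \left(\frac{398}{405} + \frac{C{\left(-19 \right)}}{-195}\right) = - 4 \left(\frac{398}{405} - \frac{19}{-195}\right) = - 4 \left(398 \cdot \frac{1}{405} - - \frac{19}{195}\right) = - 4 \left(\frac{398}{405} + \frac{19}{195}\right) = \left(-4\right) \frac{5687}{5265} = - \frac{22748}{5265}$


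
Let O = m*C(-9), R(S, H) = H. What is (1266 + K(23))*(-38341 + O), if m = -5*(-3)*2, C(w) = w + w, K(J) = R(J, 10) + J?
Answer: -50506419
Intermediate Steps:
K(J) = 10 + J
C(w) = 2*w
m = 30 (m = 15*2 = 30)
O = -540 (O = 30*(2*(-9)) = 30*(-18) = -540)
(1266 + K(23))*(-38341 + O) = (1266 + (10 + 23))*(-38341 - 540) = (1266 + 33)*(-38881) = 1299*(-38881) = -50506419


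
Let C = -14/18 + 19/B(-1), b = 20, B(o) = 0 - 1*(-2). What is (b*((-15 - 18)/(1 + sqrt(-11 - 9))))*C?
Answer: -17270/63 + 34540*I*sqrt(5)/63 ≈ -274.13 + 1225.9*I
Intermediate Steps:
B(o) = 2 (B(o) = 0 + 2 = 2)
C = 157/18 (C = -14/18 + 19/2 = -14*1/18 + 19*(1/2) = -7/9 + 19/2 = 157/18 ≈ 8.7222)
(b*((-15 - 18)/(1 + sqrt(-11 - 9))))*C = (20*((-15 - 18)/(1 + sqrt(-11 - 9))))*(157/18) = (20*(-33/(1 + sqrt(-20))))*(157/18) = (20*(-33/(1 + 2*I*sqrt(5))))*(157/18) = -660/(1 + 2*I*sqrt(5))*(157/18) = -17270/(3*(1 + 2*I*sqrt(5)))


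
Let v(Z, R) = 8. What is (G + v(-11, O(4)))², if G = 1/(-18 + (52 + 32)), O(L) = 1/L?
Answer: 279841/4356 ≈ 64.243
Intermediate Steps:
G = 1/66 (G = 1/(-18 + 84) = 1/66 ≈ 0.015152)
(G + v(-11, O(4)))² = (1/66 + 8)² = (529/66)² = 279841/4356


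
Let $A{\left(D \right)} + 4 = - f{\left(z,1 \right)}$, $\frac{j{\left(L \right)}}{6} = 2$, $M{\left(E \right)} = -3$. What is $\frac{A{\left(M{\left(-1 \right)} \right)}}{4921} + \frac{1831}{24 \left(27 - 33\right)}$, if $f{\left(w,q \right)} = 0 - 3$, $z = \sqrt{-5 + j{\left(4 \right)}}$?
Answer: $- \frac{9010495}{708624} \approx -12.715$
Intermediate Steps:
$j{\left(L \right)} = 12$ ($j{\left(L \right)} = 6 \cdot 2 = 12$)
$z = \sqrt{7}$ ($z = \sqrt{-5 + 12} = \sqrt{7} \approx 2.6458$)
$f{\left(w,q \right)} = -3$ ($f{\left(w,q \right)} = 0 - 3 = -3$)
$A{\left(D \right)} = -1$ ($A{\left(D \right)} = -4 - -3 = -4 + 3 = -1$)
$\frac{A{\left(M{\left(-1 \right)} \right)}}{4921} + \frac{1831}{24 \left(27 - 33\right)} = - \frac{1}{4921} + \frac{1831}{24 \left(27 - 33\right)} = \left(-1\right) \frac{1}{4921} + \frac{1831}{24 \left(-6\right)} = - \frac{1}{4921} + \frac{1831}{-144} = - \frac{1}{4921} + 1831 \left(- \frac{1}{144}\right) = - \frac{1}{4921} - \frac{1831}{144} = - \frac{9010495}{708624}$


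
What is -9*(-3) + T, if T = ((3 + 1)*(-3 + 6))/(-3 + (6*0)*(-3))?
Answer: 23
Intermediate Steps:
T = -4 (T = (4*3)/(-3 + 0*(-3)) = 12/(-3 + 0) = 12/(-3) = 12*(-1/3) = -4)
-9*(-3) + T = -9*(-3) - 4 = 27 - 4 = 23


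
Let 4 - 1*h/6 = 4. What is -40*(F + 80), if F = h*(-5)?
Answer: -3200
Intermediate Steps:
h = 0 (h = 24 - 6*4 = 24 - 24 = 0)
F = 0 (F = 0*(-5) = 0)
-40*(F + 80) = -40*(0 + 80) = -40*80 = -3200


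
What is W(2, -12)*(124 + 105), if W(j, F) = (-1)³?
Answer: -229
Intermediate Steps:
W(j, F) = -1
W(2, -12)*(124 + 105) = -(124 + 105) = -1*229 = -229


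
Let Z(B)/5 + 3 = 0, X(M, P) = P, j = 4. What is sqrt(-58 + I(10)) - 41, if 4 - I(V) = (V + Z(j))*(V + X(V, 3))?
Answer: -41 + sqrt(11) ≈ -37.683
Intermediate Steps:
Z(B) = -15 (Z(B) = -15 + 5*0 = -15 + 0 = -15)
I(V) = 4 - (-15 + V)*(3 + V) (I(V) = 4 - (V - 15)*(V + 3) = 4 - (-15 + V)*(3 + V))
sqrt(-58 + I(10)) - 41 = sqrt(-58 + (49 - 1*10**2 + 12*10)) - 41 = sqrt(-58 + (49 - 1*100 + 120)) - 41 = sqrt(-58 + (49 - 100 + 120)) - 41 = sqrt(-58 + 69) - 41 = sqrt(11) - 41 = -41 + sqrt(11)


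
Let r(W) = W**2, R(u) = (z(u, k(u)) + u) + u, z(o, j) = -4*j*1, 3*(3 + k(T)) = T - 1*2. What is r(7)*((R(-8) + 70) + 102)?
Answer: 26656/3 ≈ 8885.3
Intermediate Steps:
k(T) = -11/3 + T/3 (k(T) = -3 + (T - 1*2)/3 = -3 + (T - 2)/3 = -3 + (-2 + T)/3 = -3 + (-2/3 + T/3) = -11/3 + T/3)
z(o, j) = -4*j
R(u) = 44/3 + 2*u/3 (R(u) = (-4*(-11/3 + u/3) + u) + u = ((44/3 - 4*u/3) + u) + u = (44/3 - u/3) + u = 44/3 + 2*u/3)
r(7)*((R(-8) + 70) + 102) = 7**2*(((44/3 + (2/3)*(-8)) + 70) + 102) = 49*(((44/3 - 16/3) + 70) + 102) = 49*((28/3 + 70) + 102) = 49*(238/3 + 102) = 49*(544/3) = 26656/3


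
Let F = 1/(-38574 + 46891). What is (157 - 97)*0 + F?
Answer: 1/8317 ≈ 0.00012024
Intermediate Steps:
F = 1/8317 ≈ 0.00012024
(157 - 97)*0 + F = (157 - 97)*0 + 1/8317 = 60*0 + 1/8317 = 0 + 1/8317 = 1/8317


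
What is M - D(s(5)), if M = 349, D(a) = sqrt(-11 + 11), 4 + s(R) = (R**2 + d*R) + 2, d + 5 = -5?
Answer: 349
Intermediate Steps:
d = -10 (d = -5 - 5 = -10)
s(R) = -2 + R**2 - 10*R (s(R) = -4 + ((R**2 - 10*R) + 2) = -4 + (2 + R**2 - 10*R) = -2 + R**2 - 10*R)
D(a) = 0 (D(a) = sqrt(0) = 0)
M - D(s(5)) = 349 - 1*0 = 349 + 0 = 349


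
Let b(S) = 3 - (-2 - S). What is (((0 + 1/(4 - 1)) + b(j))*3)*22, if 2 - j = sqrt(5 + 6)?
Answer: 484 - 66*sqrt(11) ≈ 265.10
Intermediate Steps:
j = 2 - sqrt(11) (j = 2 - sqrt(5 + 6) = 2 - sqrt(11) ≈ -1.3166)
b(S) = 5 + S (b(S) = 3 + (2 + S) = 5 + S)
(((0 + 1/(4 - 1)) + b(j))*3)*22 = (((0 + 1/(4 - 1)) + (5 + (2 - sqrt(11))))*3)*22 = (((0 + 1/3) + (7 - sqrt(11)))*3)*22 = ((1/3 + (7 - sqrt(11)))*3)*22 = ((22/3 - sqrt(11))*3)*22 = (22 - 3*sqrt(11))*22 = 484 - 66*sqrt(11)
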